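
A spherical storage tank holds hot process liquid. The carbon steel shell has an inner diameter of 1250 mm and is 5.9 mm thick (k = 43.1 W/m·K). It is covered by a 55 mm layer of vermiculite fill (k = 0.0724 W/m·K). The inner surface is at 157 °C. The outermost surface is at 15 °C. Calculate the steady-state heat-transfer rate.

For a spherical shell R = (1/r₁ − 1/r₂)/(4πk); film R = 1/(h·4πr²). In series:
R_carbon steel shell = (1/0.625 − 1/0.6309)/(4π×43.1) = 2.763×10^-5 K/W
R_vermiculite fill = (1/0.6309 − 1/0.6859)/(4π×0.0724) = 0.1397 K/W
R_total = 0.1397 K/W
Q = ΔT/R_total = 142/0.1397

Q ≈ 1020 W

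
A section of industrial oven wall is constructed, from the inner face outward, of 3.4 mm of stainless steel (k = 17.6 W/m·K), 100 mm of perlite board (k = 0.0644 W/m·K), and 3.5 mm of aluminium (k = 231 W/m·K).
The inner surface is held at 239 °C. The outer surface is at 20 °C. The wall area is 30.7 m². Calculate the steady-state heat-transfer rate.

Model the wall as resistances in series:
R_stainless steel = L/(kA) = 0.0034/(17.6×30.7) = 6.293×10^-6 K/W
R_perlite board = L/(kA) = 0.1/(0.0644×30.7) = 0.05058 K/W
R_aluminium = L/(kA) = 0.0035/(231×30.7) = 4.935×10^-7 K/W
R_total = 0.05059 K/W
Q = ΔT / R_total = 219 / 0.05059

Q ≈ 4330 W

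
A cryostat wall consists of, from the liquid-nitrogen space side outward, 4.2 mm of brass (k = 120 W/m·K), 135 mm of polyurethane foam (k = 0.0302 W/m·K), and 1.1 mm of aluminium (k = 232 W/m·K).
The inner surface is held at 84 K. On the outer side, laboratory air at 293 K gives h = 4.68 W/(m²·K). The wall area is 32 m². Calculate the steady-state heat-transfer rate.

Series thermal resistances:
R_brass = L/(kA) = 0.0042/(120×32) = 1.094×10^-6 K/W
R_polyurethane foam = L/(kA) = 0.135/(0.0302×32) = 0.1397 K/W
R_aluminium = L/(kA) = 0.0011/(232×32) = 1.482×10^-7 K/W
R_outer film = 1/(h_o·A) = 1/(4.68×32) = 0.006677 K/W
R_total = 0.1464 K/W
Q = ΔT / R_total = 209 / 0.1464

Q ≈ 1430 W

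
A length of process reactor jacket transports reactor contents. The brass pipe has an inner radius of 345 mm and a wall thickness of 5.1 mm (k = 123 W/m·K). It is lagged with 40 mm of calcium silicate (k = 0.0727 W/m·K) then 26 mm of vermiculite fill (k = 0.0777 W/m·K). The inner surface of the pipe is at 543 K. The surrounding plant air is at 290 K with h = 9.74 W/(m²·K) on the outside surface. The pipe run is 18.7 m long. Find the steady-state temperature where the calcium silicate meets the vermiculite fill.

Cylindrical conduction, so R = ln(r₂/r₁)/(2πkL) per layer, in series:
R_brass pipe wall = ln(350.1/345)/(2π×123×18.7) = 1.015×10^-6 K/W
R_calcium silicate = ln(390.1/350.1)/(2π×0.0727×18.7) = 0.01267 K/W
R_vermiculite fill = ln(416.1/390.1)/(2π×0.0777×18.7) = 0.007068 K/W
R_outer film = 1/(h_o·2πr_oL) = 1/(9.74×2π×0.4161×18.7) = 0.0021 K/W
R_total = 0.02183 K/W
Q = ΔT/R_total = 253/0.02183
Q = 11600 W
T_interface = T_inner − Q·ΣR(inner→interface) = 543 − 11600×0.01267

T ≈ 396 K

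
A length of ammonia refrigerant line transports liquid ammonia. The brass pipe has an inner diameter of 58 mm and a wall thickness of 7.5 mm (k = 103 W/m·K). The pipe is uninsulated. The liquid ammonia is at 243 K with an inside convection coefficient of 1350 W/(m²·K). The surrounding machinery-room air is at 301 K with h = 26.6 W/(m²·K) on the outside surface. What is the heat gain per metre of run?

Per-layer cylindrical resistances, series-summed:
R_inner film = 1/(h_i·2πr₁L) = 1/(1350×2π×0.029×1) = 0.004065 K/W
R_brass pipe wall = ln(36.5/29)/(2π×103×1) = 3.554×10^-4 K/W
R_outer film = 1/(h_o·2πr_oL) = 1/(26.6×2π×0.0365×1) = 0.1639 K/W
R_total = 0.1683 K/W
Q = ΔT/R_total = 58/0.1683

q′ ≈ 345 W/m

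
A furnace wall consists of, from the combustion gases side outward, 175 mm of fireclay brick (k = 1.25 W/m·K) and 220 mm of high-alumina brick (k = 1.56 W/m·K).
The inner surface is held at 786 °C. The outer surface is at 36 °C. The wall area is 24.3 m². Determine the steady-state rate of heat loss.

Q ≈ 64900 W

Model the wall as resistances in series:
R_fireclay brick = L/(kA) = 0.175/(1.25×24.3) = 0.005761 K/W
R_high-alumina brick = L/(kA) = 0.22/(1.56×24.3) = 0.005804 K/W
R_total = 0.01156 K/W
Q = ΔT / R_total = 750 / 0.01156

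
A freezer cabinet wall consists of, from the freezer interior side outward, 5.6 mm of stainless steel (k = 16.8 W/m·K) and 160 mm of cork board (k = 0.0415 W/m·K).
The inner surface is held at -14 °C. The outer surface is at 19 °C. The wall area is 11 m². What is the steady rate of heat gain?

Thermal resistances in series:
R_stainless steel = L/(kA) = 0.0056/(16.8×11) = 3.03×10^-5 K/W
R_cork board = L/(kA) = 0.16/(0.0415×11) = 0.3505 K/W
R_total = 0.3505 K/W
Q = ΔT / R_total = 33 / 0.3505

Q ≈ 94.1 W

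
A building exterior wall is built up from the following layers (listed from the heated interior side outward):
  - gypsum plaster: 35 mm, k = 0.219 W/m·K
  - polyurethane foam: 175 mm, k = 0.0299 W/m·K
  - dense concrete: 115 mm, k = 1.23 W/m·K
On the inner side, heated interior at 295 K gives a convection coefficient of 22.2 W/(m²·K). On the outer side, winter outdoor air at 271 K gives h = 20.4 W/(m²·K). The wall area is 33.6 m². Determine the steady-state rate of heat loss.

Q ≈ 130 W

Series thermal resistances:
R_inner film = 1/(h_i·A) = 1/(22.2×33.6) = 0.001341 K/W
R_gypsum plaster = L/(kA) = 0.035/(0.219×33.6) = 0.004756 K/W
R_polyurethane foam = L/(kA) = 0.175/(0.0299×33.6) = 0.1742 K/W
R_dense concrete = L/(kA) = 0.115/(1.23×33.6) = 0.002783 K/W
R_outer film = 1/(h_o·A) = 1/(20.4×33.6) = 0.001459 K/W
R_total = 0.1845 K/W
Q = ΔT / R_total = 24 / 0.1845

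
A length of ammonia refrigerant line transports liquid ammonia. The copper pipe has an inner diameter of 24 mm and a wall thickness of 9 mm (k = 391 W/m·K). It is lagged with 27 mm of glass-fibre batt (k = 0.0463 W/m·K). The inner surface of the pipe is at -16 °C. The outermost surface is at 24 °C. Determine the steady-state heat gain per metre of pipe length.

Radial resistances (cylindrical: R_cond = ln(r_o/r_i)/(2πkL), R_conv = 1/(h·2πrL)):
R_copper pipe wall = ln(21/12)/(2π×391×1) = 2.278×10^-4 K/W
R_glass-fibre batt = ln(48/21)/(2π×0.0463×1) = 2.842 K/W
R_total = 2.842 K/W
Q = ΔT/R_total = 40/2.842

q′ ≈ 14.1 W/m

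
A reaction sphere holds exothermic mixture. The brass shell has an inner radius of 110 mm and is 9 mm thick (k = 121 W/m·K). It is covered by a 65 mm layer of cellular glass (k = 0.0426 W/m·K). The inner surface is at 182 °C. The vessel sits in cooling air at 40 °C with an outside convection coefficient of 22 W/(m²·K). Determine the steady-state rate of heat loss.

Each spherical layer contributes R = (1/r_i − 1/r_o)/(4πk):
R_brass shell = (1/0.11 − 1/0.119)/(4π×121) = 4.522×10^-4 K/W
R_cellular glass = (1/0.119 − 1/0.184)/(4π×0.0426) = 5.545 K/W
R_outer film = 1/(h·4πr_o²) = 1/(22×4π×0.184²) = 0.1068 K/W
R_total = 5.653 K/W
Q = ΔT/R_total = 142/5.653

Q ≈ 25.1 W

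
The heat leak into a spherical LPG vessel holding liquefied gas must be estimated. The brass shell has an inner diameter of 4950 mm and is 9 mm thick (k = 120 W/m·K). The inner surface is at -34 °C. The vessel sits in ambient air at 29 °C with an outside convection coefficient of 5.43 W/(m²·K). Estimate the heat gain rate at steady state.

Spherical conduction: R = (1/r_in − 1/r_out)/(4πk) per layer; series-sum.
R_brass shell = (1/2.475 − 1/2.484)/(4π×120) = 9.708×10^-7 K/W
R_outer film = 1/(h·4πr_o²) = 1/(5.43×4π×2.484²) = 0.002375 K/W
R_total = 0.002376 K/W
Q = ΔT/R_total = 63/0.002376

Q ≈ 26500 W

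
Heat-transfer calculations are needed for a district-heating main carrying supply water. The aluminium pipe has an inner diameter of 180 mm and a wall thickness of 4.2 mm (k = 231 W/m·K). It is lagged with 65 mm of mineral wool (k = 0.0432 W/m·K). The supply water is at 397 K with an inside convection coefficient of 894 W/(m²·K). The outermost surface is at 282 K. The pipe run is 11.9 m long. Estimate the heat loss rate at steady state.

Q ≈ 707 W

Radial resistances (cylindrical: R_cond = ln(r_o/r_i)/(2πkL), R_conv = 1/(h·2πrL)):
R_inner film = 1/(h_i·2πr₁L) = 1/(894×2π×0.09×11.9) = 1.662×10^-4 K/W
R_aluminium pipe wall = ln(94.2/90)/(2π×231×11.9) = 2.641×10^-6 K/W
R_mineral wool = ln(159.2/94.2)/(2π×0.0432×11.9) = 0.1625 K/W
R_total = 0.1626 K/W
Q = ΔT/R_total = 115/0.1626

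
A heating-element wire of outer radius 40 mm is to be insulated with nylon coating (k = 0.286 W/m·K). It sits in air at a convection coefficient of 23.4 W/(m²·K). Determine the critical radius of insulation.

r_cr ≈ 12.2 mm

For a cylinder r_cr = k/h = 0.286/23.4
r_cr = 12.2 mm; since the bare radius (40 mm) is above r_cr, any added insulation will reduce heat loss.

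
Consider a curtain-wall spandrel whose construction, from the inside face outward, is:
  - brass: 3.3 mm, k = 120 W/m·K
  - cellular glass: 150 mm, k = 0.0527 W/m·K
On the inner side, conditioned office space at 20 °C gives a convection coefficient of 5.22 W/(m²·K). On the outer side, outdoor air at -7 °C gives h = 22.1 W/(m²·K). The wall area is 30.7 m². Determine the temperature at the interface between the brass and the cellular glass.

Thermal resistances in series:
R_inner film = 1/(h_i·A) = 1/(5.22×30.7) = 0.00624 K/W
R_brass = L/(kA) = 0.0033/(120×30.7) = 8.958×10^-7 K/W
R_cellular glass = L/(kA) = 0.15/(0.0527×30.7) = 0.09271 K/W
R_outer film = 1/(h_o·A) = 1/(22.1×30.7) = 0.001474 K/W
R_total = 0.1004 K/W;  Q = ΔT/R_total = 27/0.1004 = 268.8 W
T_interface = T_inner − Q·ΣR(inner→interface) = 20 − 269×0.006241

T ≈ 18.3 °C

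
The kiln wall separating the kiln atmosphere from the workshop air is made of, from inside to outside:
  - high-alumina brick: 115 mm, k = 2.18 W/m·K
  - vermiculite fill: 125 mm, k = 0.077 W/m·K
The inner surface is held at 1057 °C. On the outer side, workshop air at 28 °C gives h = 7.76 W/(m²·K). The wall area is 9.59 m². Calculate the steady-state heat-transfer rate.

Using the resistance-network approach (series):
R_high-alumina brick = L/(kA) = 0.115/(2.18×9.59) = 0.005501 K/W
R_vermiculite fill = L/(kA) = 0.125/(0.077×9.59) = 0.1693 K/W
R_outer film = 1/(h_o·A) = 1/(7.76×9.59) = 0.01344 K/W
R_total = 0.1882 K/W
Q = ΔT / R_total = 1029 / 0.1882

Q ≈ 5470 W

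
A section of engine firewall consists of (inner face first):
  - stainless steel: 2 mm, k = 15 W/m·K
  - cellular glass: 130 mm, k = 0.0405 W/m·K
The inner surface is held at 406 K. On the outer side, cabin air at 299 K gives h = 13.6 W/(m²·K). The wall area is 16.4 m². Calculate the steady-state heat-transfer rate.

Q ≈ 534 W

Thermal resistances in series:
R_stainless steel = L/(kA) = 0.002/(15×16.4) = 8.13×10^-6 K/W
R_cellular glass = L/(kA) = 0.13/(0.0405×16.4) = 0.1957 K/W
R_outer film = 1/(h_o·A) = 1/(13.6×16.4) = 0.004484 K/W
R_total = 0.2002 K/W
Q = ΔT / R_total = 107 / 0.2002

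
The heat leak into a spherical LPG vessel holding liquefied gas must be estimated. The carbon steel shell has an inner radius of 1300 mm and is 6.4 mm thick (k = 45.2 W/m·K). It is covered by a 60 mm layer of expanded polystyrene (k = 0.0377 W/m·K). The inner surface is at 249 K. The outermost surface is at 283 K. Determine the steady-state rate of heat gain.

Each spherical layer contributes R = (1/r_i − 1/r_o)/(4πk):
R_carbon steel shell = (1/1.3 − 1/1.3064)/(4π×45.2) = 6.635×10^-6 K/W
R_expanded polystyrene = (1/1.3064 − 1/1.3664)/(4π×0.0377) = 0.07095 K/W
R_total = 0.07096 K/W
Q = ΔT/R_total = 34/0.07096

Q ≈ 479 W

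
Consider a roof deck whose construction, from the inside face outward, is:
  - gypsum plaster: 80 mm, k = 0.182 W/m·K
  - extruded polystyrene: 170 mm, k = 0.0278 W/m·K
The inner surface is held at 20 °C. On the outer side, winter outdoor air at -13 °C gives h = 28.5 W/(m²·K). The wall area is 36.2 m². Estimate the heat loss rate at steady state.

Using the resistance-network approach (series):
R_gypsum plaster = L/(kA) = 0.08/(0.182×36.2) = 0.01214 K/W
R_extruded polystyrene = L/(kA) = 0.17/(0.0278×36.2) = 0.1689 K/W
R_outer film = 1/(h_o·A) = 1/(28.5×36.2) = 9.693×10^-4 K/W
R_total = 0.182 K/W
Q = ΔT / R_total = 33 / 0.182

Q ≈ 181 W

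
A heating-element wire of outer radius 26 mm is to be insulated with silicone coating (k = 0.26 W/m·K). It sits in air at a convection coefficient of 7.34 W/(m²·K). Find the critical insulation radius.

r_cr ≈ 35.4 mm

For a cylinder r_cr = k/h = 0.26/7.34
r_cr = 35.4 mm; since the bare radius (26 mm) is below r_cr, adding a thin layer of insulation will *increase* heat loss.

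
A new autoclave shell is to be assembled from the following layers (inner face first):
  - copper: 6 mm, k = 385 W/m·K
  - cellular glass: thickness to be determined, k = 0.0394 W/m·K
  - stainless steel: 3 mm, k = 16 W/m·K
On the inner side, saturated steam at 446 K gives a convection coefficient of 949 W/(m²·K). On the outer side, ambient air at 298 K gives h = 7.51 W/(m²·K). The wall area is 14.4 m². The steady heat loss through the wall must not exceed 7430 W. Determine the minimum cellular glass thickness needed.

Using the resistance-network approach (series):
R_inner film = 1/(h_i·A) = 1/(949×14.4) = 7.318×10^-5 K/W
R_copper = L/(kA) = 0.006/(385×14.4) = 1.082×10^-6 K/W
R_stainless steel = L/(kA) = 0.003/(16×14.4) = 1.302×10^-5 K/W
R_outer film = 1/(h_o·A) = 1/(7.51×14.4) = 0.009247 K/W
Sum of the known resistances R_other = 0.009334 K/W
Required total resistance R_tot = ΔT/Q_allow = 148/7430 = 0.01992 K/W
R_cellular glass = R_tot − R_other = 0.01059 K/W
L = R·k·A = 0.01059×0.0394×14.4

L ≈ 6.01 mm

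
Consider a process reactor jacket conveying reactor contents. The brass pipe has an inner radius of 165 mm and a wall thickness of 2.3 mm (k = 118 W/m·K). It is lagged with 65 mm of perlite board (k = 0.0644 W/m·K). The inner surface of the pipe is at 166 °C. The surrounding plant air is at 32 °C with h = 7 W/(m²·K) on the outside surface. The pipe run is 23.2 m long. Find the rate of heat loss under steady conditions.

For a radial system each layer contributes R = ln(r_out/r_in)/(2πkL); films add R = 1/(hA).
R_brass pipe wall = ln(167.3/165)/(2π×118×23.2) = 8.048×10^-7 K/W
R_perlite board = ln(232.3/167.3)/(2π×0.0644×23.2) = 0.03497 K/W
R_outer film = 1/(h_o·2πr_oL) = 1/(7×2π×0.2323×23.2) = 0.004219 K/W
R_total = 0.03919 K/W
Q = ΔT/R_total = 134/0.03919

Q ≈ 3420 W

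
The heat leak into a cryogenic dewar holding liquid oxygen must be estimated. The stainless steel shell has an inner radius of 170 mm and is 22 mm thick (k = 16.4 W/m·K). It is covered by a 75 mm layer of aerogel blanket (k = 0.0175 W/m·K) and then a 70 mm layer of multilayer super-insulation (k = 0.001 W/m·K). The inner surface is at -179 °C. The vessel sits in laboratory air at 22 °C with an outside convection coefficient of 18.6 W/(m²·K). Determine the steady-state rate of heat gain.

Radial (spherical) resistances in series:
R_stainless steel shell = (1/0.17 − 1/0.192)/(4π×16.4) = 0.003271 K/W
R_aerogel blanket = (1/0.192 − 1/0.267)/(4π×0.0175) = 6.653 K/W
R_multilayer super-insulation = (1/0.267 − 1/0.337)/(4π×0.001) = 61.91 K/W
R_outer film = 1/(h·4πr_o²) = 1/(18.6×4π×0.337²) = 0.03767 K/W
R_total = 68.6 K/W
Q = ΔT/R_total = 201/68.6

Q ≈ 2.93 W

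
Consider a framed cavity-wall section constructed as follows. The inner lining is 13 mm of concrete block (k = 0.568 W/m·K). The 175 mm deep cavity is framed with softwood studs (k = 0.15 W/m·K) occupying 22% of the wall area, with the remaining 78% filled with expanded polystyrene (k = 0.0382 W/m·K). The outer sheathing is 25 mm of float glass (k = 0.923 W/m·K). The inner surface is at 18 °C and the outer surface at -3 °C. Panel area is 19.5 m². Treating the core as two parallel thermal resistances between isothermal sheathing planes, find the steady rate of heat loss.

Q ≈ 144 W

Sheathing layers in series; stud and cavity paths in parallel between them.
R_inner = 0.013/(0.568×19.5) = 0.001174 K/W
R_stud  = 0.175/(0.15×0.22×19.5) = 0.272 K/W
R_cav   = 0.175/(0.0382×0.78×19.5) = 0.3012 K/W
1/R_core = 1/R_stud + 1/R_cav → R_core = 0.1429 K/W
R_outer = 0.025/(0.923×19.5) = 0.001389 K/W
R_total = 0.1455 K/W
Q = ΔT/R_total = 21/0.1455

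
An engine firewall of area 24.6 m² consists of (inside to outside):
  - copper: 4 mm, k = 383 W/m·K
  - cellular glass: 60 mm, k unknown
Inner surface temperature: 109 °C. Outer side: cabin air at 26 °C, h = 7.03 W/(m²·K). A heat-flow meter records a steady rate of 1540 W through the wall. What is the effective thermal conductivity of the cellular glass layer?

k ≈ 0.0507 W/(m·K)

Series thermal resistances:
R_copper = L/(kA) = 0.004/(383×24.6) = 4.245×10^-7 K/W
R_outer film = 1/(h_o·A) = 1/(7.03×24.6) = 0.005782 K/W
Sum of known resistances R_other = 0.005783 K/W
Total R = ΔT/Q = 83/1540 = 0.0539 K/W
R_cellular glass = R_total − R_other = 0.04811 K/W
k = L/(R·A) = 0.06/(0.04811×24.6)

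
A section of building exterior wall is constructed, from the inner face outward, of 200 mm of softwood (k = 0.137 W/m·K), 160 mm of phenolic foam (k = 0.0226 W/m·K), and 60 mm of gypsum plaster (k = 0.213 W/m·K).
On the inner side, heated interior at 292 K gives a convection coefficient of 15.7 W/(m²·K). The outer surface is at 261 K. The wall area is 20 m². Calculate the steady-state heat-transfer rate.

Q ≈ 69.8 W

Using the resistance-network approach (series):
R_inner film = 1/(h_i·A) = 1/(15.7×20) = 0.003185 K/W
R_softwood = L/(kA) = 0.2/(0.137×20) = 0.07299 K/W
R_phenolic foam = L/(kA) = 0.16/(0.0226×20) = 0.354 K/W
R_gypsum plaster = L/(kA) = 0.06/(0.213×20) = 0.01408 K/W
R_total = 0.4442 K/W
Q = ΔT / R_total = 31 / 0.4442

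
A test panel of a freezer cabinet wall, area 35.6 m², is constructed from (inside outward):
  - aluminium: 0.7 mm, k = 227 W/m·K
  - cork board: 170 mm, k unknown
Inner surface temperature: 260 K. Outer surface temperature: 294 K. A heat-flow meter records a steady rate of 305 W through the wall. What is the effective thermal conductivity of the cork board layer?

k ≈ 0.0428 W/(m·K)

Model the wall as resistances in series:
R_aluminium = L/(kA) = 0.0007/(227×35.6) = 8.662×10^-8 K/W
Sum of known resistances R_other = 8.662×10^-8 K/W
Total R = ΔT/Q = 34/305 = 0.1115 K/W
R_cork board = R_total − R_other = 0.1115 K/W
k = L/(R·A) = 0.17/(0.1115×35.6)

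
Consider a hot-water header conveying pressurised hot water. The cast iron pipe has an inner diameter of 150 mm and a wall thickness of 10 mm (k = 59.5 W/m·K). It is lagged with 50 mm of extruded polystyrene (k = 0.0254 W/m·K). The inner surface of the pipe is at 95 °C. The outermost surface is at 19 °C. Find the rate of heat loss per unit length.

Per-layer cylindrical resistances, series-summed:
R_cast iron pipe wall = ln(85/75)/(2π×59.5×1) = 3.348×10^-4 K/W
R_extruded polystyrene = ln(135/85)/(2π×0.0254×1) = 2.899 K/W
R_total = 2.899 K/W
Q = ΔT/R_total = 76/2.899

q′ ≈ 26.2 W/m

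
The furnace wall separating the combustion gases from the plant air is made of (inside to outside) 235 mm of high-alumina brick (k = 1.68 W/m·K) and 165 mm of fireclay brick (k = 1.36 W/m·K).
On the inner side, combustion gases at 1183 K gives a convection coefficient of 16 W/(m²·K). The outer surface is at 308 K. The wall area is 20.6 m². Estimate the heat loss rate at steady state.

Series thermal resistances:
R_inner film = 1/(h_i·A) = 1/(16×20.6) = 0.003034 K/W
R_high-alumina brick = L/(kA) = 0.235/(1.68×20.6) = 0.00679 K/W
R_fireclay brick = L/(kA) = 0.165/(1.36×20.6) = 0.005889 K/W
R_total = 0.01571 K/W
Q = ΔT / R_total = 875 / 0.01571

Q ≈ 55700 W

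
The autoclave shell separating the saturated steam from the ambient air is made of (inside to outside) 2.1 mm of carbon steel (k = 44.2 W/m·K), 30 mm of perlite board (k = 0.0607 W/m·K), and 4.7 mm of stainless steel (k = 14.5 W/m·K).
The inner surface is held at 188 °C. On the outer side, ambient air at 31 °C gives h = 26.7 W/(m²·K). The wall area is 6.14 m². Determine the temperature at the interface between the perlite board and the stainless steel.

Model the wall as resistances in series:
R_carbon steel = L/(kA) = 0.0021/(44.2×6.14) = 7.738×10^-6 K/W
R_perlite board = L/(kA) = 0.03/(0.0607×6.14) = 0.08049 K/W
R_stainless steel = L/(kA) = 0.0047/(14.5×6.14) = 5.279×10^-5 K/W
R_outer film = 1/(h_o·A) = 1/(26.7×6.14) = 0.0061 K/W
R_total = 0.08665 K/W;  Q = ΔT/R_total = 157/0.08665 = 1812 W
T_interface = T_inner − Q·ΣR(inner→interface) = 188 − 1810×0.0805

T ≈ 42.1 °C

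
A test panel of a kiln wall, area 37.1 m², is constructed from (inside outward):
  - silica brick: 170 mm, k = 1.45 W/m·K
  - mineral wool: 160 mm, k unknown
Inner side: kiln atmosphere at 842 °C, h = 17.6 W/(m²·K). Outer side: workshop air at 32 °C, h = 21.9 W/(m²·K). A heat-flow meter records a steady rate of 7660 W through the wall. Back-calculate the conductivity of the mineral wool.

k ≈ 0.0432 W/(m·K)

Model the wall as resistances in series:
R_inner film = 1/(h_i·A) = 1/(17.6×37.1) = 0.001531 K/W
R_silica brick = L/(kA) = 0.17/(1.45×37.1) = 0.00316 K/W
R_outer film = 1/(h_o·A) = 1/(21.9×37.1) = 0.001231 K/W
Sum of known resistances R_other = 0.005922 K/W
Total R = ΔT/Q = 810/7660 = 0.1057 K/W
R_mineral wool = R_total − R_other = 0.09982 K/W
k = L/(R·A) = 0.16/(0.09982×37.1)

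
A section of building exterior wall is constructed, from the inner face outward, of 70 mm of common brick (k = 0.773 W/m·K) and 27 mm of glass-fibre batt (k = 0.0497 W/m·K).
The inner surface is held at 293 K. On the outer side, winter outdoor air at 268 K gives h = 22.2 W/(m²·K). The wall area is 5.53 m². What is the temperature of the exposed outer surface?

T ≈ 270 K

Series thermal resistances:
R_common brick = L/(kA) = 0.07/(0.773×5.53) = 0.01638 K/W
R_glass-fibre batt = L/(kA) = 0.027/(0.0497×5.53) = 0.09824 K/W
R_outer film = 1/(h_o·A) = 1/(22.2×5.53) = 0.008146 K/W
R_total = 0.1228 K/W;  Q = ΔT/R_total = 25/0.1228 = 203.6 W
T_interface = T_inner − Q·ΣR(inner→interface) = 293 − 204×0.1146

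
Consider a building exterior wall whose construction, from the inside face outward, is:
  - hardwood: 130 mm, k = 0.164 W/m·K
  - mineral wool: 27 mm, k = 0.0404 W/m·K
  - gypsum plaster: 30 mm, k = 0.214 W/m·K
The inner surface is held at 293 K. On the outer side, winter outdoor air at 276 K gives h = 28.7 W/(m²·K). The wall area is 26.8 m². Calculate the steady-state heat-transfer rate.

Model the wall as resistances in series:
R_hardwood = L/(kA) = 0.13/(0.164×26.8) = 0.02958 K/W
R_mineral wool = L/(kA) = 0.027/(0.0404×26.8) = 0.02494 K/W
R_gypsum plaster = L/(kA) = 0.03/(0.214×26.8) = 0.005231 K/W
R_outer film = 1/(h_o·A) = 1/(28.7×26.8) = 0.0013 K/W
R_total = 0.06105 K/W
Q = ΔT / R_total = 17 / 0.06105

Q ≈ 278 W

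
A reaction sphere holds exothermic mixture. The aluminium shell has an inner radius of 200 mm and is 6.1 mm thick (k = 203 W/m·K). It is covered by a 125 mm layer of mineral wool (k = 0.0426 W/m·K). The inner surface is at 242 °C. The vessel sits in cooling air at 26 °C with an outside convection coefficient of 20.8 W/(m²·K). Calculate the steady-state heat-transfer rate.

Q ≈ 62.5 W

Radial (spherical) resistances in series:
R_aluminium shell = (1/0.2 − 1/0.2061)/(4π×203) = 5.801×10^-5 K/W
R_mineral wool = (1/0.2061 − 1/0.3311)/(4π×0.0426) = 3.422 K/W
R_outer film = 1/(h·4πr_o²) = 1/(20.8×4π×0.3311²) = 0.0349 K/W
R_total = 3.457 K/W
Q = ΔT/R_total = 216/3.457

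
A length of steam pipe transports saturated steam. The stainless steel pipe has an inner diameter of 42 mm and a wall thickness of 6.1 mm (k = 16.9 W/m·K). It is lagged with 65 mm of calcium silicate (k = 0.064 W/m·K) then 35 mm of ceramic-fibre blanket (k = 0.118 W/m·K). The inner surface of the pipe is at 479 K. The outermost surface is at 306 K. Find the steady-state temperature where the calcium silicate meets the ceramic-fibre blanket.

Radial resistances (cylindrical: R_cond = ln(r_o/r_i)/(2πkL), R_conv = 1/(h·2πrL)):
R_stainless steel pipe wall = ln(27.1/21)/(2π×16.9×1) = 0.002402 K/W
R_calcium silicate = ln(92.1/27.1)/(2π×0.064×1) = 3.042 K/W
R_ceramic-fibre blanket = ln(127.1/92.1)/(2π×0.118×1) = 0.4344 K/W
R_total = 3.479 K/W
Q = ΔT/R_total = 173/3.479
Q = 49.7 W/m
T_interface = T_inner − Q·ΣR(inner→interface) = 479 − 49.7×3.045

T ≈ 328 K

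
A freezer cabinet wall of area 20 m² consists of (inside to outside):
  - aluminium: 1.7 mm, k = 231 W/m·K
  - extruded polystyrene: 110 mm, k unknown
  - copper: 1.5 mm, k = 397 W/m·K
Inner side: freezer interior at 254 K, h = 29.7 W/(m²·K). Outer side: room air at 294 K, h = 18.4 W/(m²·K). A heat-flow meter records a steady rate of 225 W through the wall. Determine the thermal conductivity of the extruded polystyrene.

Using the resistance-network approach (series):
R_inner film = 1/(h_i·A) = 1/(29.7×20) = 0.001684 K/W
R_aluminium = L/(kA) = 0.0017/(231×20) = 3.68×10^-7 K/W
R_copper = L/(kA) = 0.0015/(397×20) = 1.889×10^-7 K/W
R_outer film = 1/(h_o·A) = 1/(18.4×20) = 0.002717 K/W
Sum of known resistances R_other = 0.004401 K/W
Total R = ΔT/Q = 40/225 = 0.1778 K/W
R_extruded polystyrene = R_total − R_other = 0.1734 K/W
k = L/(R·A) = 0.11/(0.1734×20)

k ≈ 0.0317 W/(m·K)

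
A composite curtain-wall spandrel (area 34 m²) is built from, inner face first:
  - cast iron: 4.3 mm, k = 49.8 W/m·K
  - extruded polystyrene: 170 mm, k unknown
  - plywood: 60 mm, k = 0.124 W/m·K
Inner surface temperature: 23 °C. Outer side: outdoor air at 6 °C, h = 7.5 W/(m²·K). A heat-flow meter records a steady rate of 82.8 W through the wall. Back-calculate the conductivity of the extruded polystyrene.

k ≈ 0.0267 W/(m·K)

Model the wall as resistances in series:
R_cast iron = L/(kA) = 0.0043/(49.8×34) = 2.54×10^-6 K/W
R_plywood = L/(kA) = 0.06/(0.124×34) = 0.01423 K/W
R_outer film = 1/(h_o·A) = 1/(7.5×34) = 0.003922 K/W
Sum of known resistances R_other = 0.01816 K/W
Total R = ΔT/Q = 17/82.8 = 0.2053 K/W
R_extruded polystyrene = R_total − R_other = 0.1872 K/W
k = L/(R·A) = 0.17/(0.1872×34)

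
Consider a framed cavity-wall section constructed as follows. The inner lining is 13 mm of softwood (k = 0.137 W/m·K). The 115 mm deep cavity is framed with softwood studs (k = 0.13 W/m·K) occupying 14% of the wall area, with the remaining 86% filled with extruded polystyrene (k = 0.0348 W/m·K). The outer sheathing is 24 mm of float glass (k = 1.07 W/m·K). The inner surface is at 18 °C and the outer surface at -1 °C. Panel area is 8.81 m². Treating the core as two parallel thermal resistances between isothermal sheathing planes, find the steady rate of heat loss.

Q ≈ 66.8 W

Sheathing layers in series; stud and cavity paths in parallel between them.
R_inner = 0.013/(0.137×8.81) = 0.01077 K/W
R_stud  = 0.115/(0.13×0.14×8.81) = 0.7172 K/W
R_cav   = 0.115/(0.0348×0.86×8.81) = 0.4362 K/W
1/R_core = 1/R_stud + 1/R_cav → R_core = 0.2712 K/W
R_outer = 0.024/(1.07×8.81) = 0.002546 K/W
R_total = 0.2845 K/W
Q = ΔT/R_total = 19/0.2845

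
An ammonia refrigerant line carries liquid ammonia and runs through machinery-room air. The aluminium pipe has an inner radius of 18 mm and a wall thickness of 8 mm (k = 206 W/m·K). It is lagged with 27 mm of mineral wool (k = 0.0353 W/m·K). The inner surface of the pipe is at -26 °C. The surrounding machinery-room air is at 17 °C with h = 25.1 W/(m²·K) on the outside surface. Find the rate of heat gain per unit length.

Treating each annulus and film as a series resistance:
R_aluminium pipe wall = ln(26/18)/(2π×206×1) = 2.841×10^-4 K/W
R_mineral wool = ln(53/26)/(2π×0.0353×1) = 3.211 K/W
R_outer film = 1/(h_o·2πr_oL) = 1/(25.1×2π×0.053×1) = 0.1196 K/W
R_total = 3.331 K/W
Q = ΔT/R_total = 43/3.331

q′ ≈ 12.9 W/m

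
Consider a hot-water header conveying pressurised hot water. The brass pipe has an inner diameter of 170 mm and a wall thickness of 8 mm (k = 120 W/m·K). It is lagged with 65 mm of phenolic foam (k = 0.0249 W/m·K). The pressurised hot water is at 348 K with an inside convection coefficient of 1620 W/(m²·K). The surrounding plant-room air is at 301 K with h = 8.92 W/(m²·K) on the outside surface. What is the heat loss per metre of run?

q′ ≈ 13.4 W/m

For a radial system each layer contributes R = ln(r_out/r_in)/(2πkL); films add R = 1/(hA).
R_inner film = 1/(h_i·2πr₁L) = 1/(1620×2π×0.085×1) = 0.001156 K/W
R_brass pipe wall = ln(93/85)/(2π×120×1) = 1.193×10^-4 K/W
R_phenolic foam = ln(158/93)/(2π×0.0249×1) = 3.388 K/W
R_outer film = 1/(h_o·2πr_oL) = 1/(8.92×2π×0.158×1) = 0.1129 K/W
R_total = 3.502 K/W
Q = ΔT/R_total = 47/3.502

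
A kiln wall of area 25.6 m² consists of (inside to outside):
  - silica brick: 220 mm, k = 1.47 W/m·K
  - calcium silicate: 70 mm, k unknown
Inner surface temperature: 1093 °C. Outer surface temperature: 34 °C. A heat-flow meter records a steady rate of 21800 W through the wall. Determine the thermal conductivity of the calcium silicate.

k ≈ 0.064 W/(m·K)

Thermal resistances in series:
R_silica brick = L/(kA) = 0.22/(1.47×25.6) = 0.005846 K/W
Sum of known resistances R_other = 0.005846 K/W
Total R = ΔT/Q = 1059/21800 = 0.04858 K/W
R_calcium silicate = R_total − R_other = 0.04273 K/W
k = L/(R·A) = 0.07/(0.04273×25.6)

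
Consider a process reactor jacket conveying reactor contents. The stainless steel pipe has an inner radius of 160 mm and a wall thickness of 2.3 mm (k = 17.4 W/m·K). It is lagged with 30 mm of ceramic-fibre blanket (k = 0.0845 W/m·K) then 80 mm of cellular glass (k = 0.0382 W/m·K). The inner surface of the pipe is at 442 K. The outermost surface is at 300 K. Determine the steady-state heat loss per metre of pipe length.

q′ ≈ 80.3 W/m

Per-layer cylindrical resistances, series-summed:
R_stainless steel pipe wall = ln(162.3/160)/(2π×17.4×1) = 1.305×10^-4 K/W
R_ceramic-fibre blanket = ln(192.3/162.3)/(2π×0.0845×1) = 0.3195 K/W
R_cellular glass = ln(272.3/192.3)/(2π×0.0382×1) = 1.449 K/W
R_total = 1.769 K/W
Q = ΔT/R_total = 142/1.769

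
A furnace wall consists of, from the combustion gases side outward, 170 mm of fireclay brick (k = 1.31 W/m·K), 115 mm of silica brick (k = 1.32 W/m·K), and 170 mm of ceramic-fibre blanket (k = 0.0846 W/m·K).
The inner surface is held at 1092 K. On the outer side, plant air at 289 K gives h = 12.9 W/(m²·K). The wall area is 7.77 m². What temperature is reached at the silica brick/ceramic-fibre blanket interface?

Thermal resistances in series:
R_fireclay brick = L/(kA) = 0.17/(1.31×7.77) = 0.0167 K/W
R_silica brick = L/(kA) = 0.115/(1.32×7.77) = 0.01121 K/W
R_ceramic-fibre blanket = L/(kA) = 0.17/(0.0846×7.77) = 0.2586 K/W
R_outer film = 1/(h_o·A) = 1/(12.9×7.77) = 0.009977 K/W
R_total = 0.2965 K/W;  Q = ΔT/R_total = 803/0.2965 = 2708 W
T_interface = T_inner − Q·ΣR(inner→interface) = 1092 − 2710×0.02791

T ≈ 1020 K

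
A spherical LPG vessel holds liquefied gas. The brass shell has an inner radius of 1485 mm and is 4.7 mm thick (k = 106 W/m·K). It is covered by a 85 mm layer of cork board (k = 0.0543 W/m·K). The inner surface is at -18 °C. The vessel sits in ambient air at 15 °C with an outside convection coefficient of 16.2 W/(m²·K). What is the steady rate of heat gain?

Radial (spherical) resistances in series:
R_brass shell = (1/1.485 − 1/1.4897)/(4π×106) = 1.595×10^-6 K/W
R_cork board = (1/1.4897 − 1/1.5747)/(4π×0.0543) = 0.0531 K/W
R_outer film = 1/(h·4πr_o²) = 1/(16.2×4π×1.5747²) = 0.001981 K/W
R_total = 0.05508 K/W
Q = ΔT/R_total = 33/0.05508

Q ≈ 599 W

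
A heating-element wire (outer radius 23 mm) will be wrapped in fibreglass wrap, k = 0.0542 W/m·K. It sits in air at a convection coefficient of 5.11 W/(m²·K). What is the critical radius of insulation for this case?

r_cr ≈ 10.6 mm

For a cylinder r_cr = k/h = 0.0542/5.11
r_cr = 10.6 mm; since the bare radius (23 mm) is above r_cr, any added insulation will reduce heat loss.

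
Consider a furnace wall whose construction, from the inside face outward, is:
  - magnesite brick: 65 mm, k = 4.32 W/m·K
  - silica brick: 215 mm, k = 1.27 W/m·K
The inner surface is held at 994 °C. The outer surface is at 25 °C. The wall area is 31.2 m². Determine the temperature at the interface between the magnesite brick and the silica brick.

T ≈ 915 °C

Thermal resistances in series:
R_magnesite brick = L/(kA) = 0.065/(4.32×31.2) = 4.823×10^-4 K/W
R_silica brick = L/(kA) = 0.215/(1.27×31.2) = 0.005426 K/W
R_total = 0.005908 K/W;  Q = ΔT/R_total = 969/0.005908 = 164000 W
T_interface = T_inner − Q·ΣR(inner→interface) = 994 − 164000×4.823×10^-4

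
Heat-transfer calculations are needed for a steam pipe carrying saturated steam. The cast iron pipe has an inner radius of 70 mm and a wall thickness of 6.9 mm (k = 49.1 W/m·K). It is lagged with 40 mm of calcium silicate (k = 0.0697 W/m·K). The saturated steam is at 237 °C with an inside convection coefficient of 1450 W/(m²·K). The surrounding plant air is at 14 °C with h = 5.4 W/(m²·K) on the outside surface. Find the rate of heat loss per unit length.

q′ ≈ 184 W/m

Cylindrical conduction, so R = ln(r₂/r₁)/(2πkL) per layer, in series:
R_inner film = 1/(h_i·2πr₁L) = 1/(1450×2π×0.07×1) = 0.001568 K/W
R_cast iron pipe wall = ln(76.9/70)/(2π×49.1×1) = 3.047×10^-4 K/W
R_calcium silicate = ln(116.9/76.9)/(2π×0.0697×1) = 0.9563 K/W
R_outer film = 1/(h_o·2πr_oL) = 1/(5.4×2π×0.1169×1) = 0.2521 K/W
R_total = 1.21 K/W
Q = ΔT/R_total = 223/1.21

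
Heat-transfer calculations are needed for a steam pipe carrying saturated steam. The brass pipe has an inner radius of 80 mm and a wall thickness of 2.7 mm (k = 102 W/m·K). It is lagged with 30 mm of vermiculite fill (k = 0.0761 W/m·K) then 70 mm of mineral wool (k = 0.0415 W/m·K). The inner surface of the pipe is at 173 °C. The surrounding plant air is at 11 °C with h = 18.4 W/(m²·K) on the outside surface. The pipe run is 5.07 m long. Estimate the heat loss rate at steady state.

Q ≈ 322 W

Treating each annulus and film as a series resistance:
R_brass pipe wall = ln(82.7/80)/(2π×102×5.07) = 1.022×10^-5 K/W
R_vermiculite fill = ln(112.7/82.7)/(2π×0.0761×5.07) = 0.1277 K/W
R_mineral wool = ln(182.7/112.7)/(2π×0.0415×5.07) = 0.3654 K/W
R_outer film = 1/(h_o·2πr_oL) = 1/(18.4×2π×0.1827×5.07) = 0.009338 K/W
R_total = 0.5025 K/W
Q = ΔT/R_total = 162/0.5025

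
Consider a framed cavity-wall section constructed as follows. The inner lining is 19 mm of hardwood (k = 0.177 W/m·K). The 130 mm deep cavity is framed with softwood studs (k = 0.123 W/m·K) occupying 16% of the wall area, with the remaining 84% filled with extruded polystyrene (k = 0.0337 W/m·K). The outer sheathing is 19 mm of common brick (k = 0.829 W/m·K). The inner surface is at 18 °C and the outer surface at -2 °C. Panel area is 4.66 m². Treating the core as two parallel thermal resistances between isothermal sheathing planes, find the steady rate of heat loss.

Sheathing layers in series; stud and cavity paths in parallel between them.
R_inner = 0.019/(0.177×4.66) = 0.02304 K/W
R_stud  = 0.13/(0.123×0.16×4.66) = 1.418 K/W
R_cav   = 0.13/(0.0337×0.84×4.66) = 0.9855 K/W
1/R_core = 1/R_stud + 1/R_cav → R_core = 0.5813 K/W
R_outer = 0.019/(0.829×4.66) = 0.004918 K/W
R_total = 0.6093 K/W
Q = ΔT/R_total = 20/0.6093

Q ≈ 32.8 W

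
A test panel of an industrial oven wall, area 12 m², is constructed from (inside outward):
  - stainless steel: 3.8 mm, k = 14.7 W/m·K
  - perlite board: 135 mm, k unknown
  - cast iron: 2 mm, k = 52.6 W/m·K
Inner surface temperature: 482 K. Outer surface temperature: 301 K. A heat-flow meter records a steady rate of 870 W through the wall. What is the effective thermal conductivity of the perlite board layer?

k ≈ 0.0541 W/(m·K)

Thermal resistances in series:
R_stainless steel = L/(kA) = 0.0038/(14.7×12) = 2.154×10^-5 K/W
R_cast iron = L/(kA) = 0.002/(52.6×12) = 3.169×10^-6 K/W
Sum of known resistances R_other = 2.471×10^-5 K/W
Total R = ΔT/Q = 181/870 = 0.208 K/W
R_perlite board = R_total − R_other = 0.208 K/W
k = L/(R·A) = 0.135/(0.208×12)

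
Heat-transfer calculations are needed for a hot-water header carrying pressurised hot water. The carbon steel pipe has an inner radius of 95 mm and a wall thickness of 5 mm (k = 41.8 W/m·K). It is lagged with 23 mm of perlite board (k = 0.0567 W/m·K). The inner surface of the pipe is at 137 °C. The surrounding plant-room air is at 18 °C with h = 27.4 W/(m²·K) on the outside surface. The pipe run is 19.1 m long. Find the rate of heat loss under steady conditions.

Cylindrical conduction, so R = ln(r₂/r₁)/(2πkL) per layer, in series:
R_carbon steel pipe wall = ln(100/95)/(2π×41.8×19.1) = 1.023×10^-5 K/W
R_perlite board = ln(123/100)/(2π×0.0567×19.1) = 0.03042 K/W
R_outer film = 1/(h_o·2πr_oL) = 1/(27.4×2π×0.123×19.1) = 0.002472 K/W
R_total = 0.03291 K/W
Q = ΔT/R_total = 119/0.03291

Q ≈ 3620 W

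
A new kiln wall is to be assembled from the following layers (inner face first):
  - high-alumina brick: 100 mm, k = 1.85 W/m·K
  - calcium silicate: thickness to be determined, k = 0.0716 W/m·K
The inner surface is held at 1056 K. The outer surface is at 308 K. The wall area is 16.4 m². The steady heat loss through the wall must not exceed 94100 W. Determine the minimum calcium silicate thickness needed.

Thermal resistances in series:
R_high-alumina brick = L/(kA) = 0.1/(1.85×16.4) = 0.003296 K/W
Sum of the known resistances R_other = 0.003296 K/W
Required total resistance R_tot = ΔT/Q_allow = 748/94100 = 0.007949 K/W
R_calcium silicate = R_tot − R_other = 0.004653 K/W
L = R·k·A = 0.004653×0.0716×16.4

L ≈ 5.46 mm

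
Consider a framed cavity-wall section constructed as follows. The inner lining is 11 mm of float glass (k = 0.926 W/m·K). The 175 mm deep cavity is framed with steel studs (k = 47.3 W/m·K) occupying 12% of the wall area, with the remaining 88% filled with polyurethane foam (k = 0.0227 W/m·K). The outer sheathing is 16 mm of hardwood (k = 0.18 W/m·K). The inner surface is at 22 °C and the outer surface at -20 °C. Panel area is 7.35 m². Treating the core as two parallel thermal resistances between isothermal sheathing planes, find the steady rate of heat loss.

Sheathing layers in series; stud and cavity paths in parallel between them.
R_inner = 0.011/(0.926×7.35) = 0.001616 K/W
R_stud  = 0.175/(47.3×0.12×7.35) = 0.004195 K/W
R_cav   = 0.175/(0.0227×0.88×7.35) = 1.192 K/W
1/R_core = 1/R_stud + 1/R_cav → R_core = 0.00418 K/W
R_outer = 0.016/(0.18×7.35) = 0.01209 K/W
R_total = 0.01789 K/W
Q = ΔT/R_total = 42/0.01789

Q ≈ 2350 W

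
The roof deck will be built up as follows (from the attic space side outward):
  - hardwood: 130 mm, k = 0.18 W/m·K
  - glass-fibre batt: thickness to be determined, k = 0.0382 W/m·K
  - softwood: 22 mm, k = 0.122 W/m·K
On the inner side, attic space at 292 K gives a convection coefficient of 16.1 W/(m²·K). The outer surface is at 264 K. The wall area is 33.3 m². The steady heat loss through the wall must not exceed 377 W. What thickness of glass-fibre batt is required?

Treating each layer as a thermal resistance in series:
R_inner film = 1/(h_i·A) = 1/(16.1×33.3) = 0.001865 K/W
R_hardwood = L/(kA) = 0.13/(0.18×33.3) = 0.02169 K/W
R_softwood = L/(kA) = 0.022/(0.122×33.3) = 0.005415 K/W
Sum of the known resistances R_other = 0.02897 K/W
Required total resistance R_tot = ΔT/Q_allow = 28/377 = 0.07427 K/W
R_glass-fibre batt = R_tot − R_other = 0.0453 K/W
L = R·k·A = 0.0453×0.0382×33.3

L ≈ 57.6 mm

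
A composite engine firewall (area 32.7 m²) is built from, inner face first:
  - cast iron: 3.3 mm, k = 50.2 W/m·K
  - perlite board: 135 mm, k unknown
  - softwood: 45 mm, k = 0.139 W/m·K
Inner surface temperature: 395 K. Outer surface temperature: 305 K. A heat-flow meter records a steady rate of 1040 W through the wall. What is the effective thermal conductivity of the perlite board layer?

k ≈ 0.0539 W/(m·K)

Treating each layer as a thermal resistance in series:
R_cast iron = L/(kA) = 0.0033/(50.2×32.7) = 2.01×10^-6 K/W
R_softwood = L/(kA) = 0.045/(0.139×32.7) = 0.0099 K/W
Sum of known resistances R_other = 0.009902 K/W
Total R = ΔT/Q = 90/1040 = 0.08654 K/W
R_perlite board = R_total − R_other = 0.07664 K/W
k = L/(R·A) = 0.135/(0.07664×32.7)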